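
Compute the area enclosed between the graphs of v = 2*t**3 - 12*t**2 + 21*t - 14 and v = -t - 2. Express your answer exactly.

Set the curves equal: 2*t**3 - 12*t**2 + 21*t - 14 = -t - 2, so 2*t**3 - 12*t**2 + 22*t - 12 = 0, which factors as 2*(t - 3)*(t - 2)*(t - 1) = 0. The curves meet at t = 1, 2, 3.
On [1, 2], v = 2*t**3 - 12*t**2 + 21*t - 14 is on top; that piece has area ∫[1,2] (2*t**3 - 12*t**2 + 22*t - 12) dt = 1/2.
On [2, 3], v = -t - 2 is on top; that piece has area ∫[2,3] (-(2*t**3 - 12*t**2 + 22*t - 12)) dt = 1/2.
Total enclosed area = 1/2 + 1/2 = 1.

1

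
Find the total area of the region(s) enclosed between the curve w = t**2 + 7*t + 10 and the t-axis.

9/2

The curve meets the t-axis where t**2 + 7*t + 10 = 0, i.e. (t + 2)*(t + 5) = 0, at t = -5, -2.
On [-5, -2] the curve lies below the axis; ∫[-5,-2] (t**2 + 7*t + 10) dt = -9/2, giving area 9/2.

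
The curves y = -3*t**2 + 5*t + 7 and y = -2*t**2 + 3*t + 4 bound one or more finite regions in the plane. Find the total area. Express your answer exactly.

32/3

Set the curves equal: -3*t**2 + 5*t + 7 = -2*t**2 + 3*t + 4, so -t**2 + 2*t + 3 = 0, which factors as -(t - 3)*(t + 1) = 0. The curves meet at t = -1, 3.
On [-1, 3], y = -3*t**2 + 5*t + 7 is on top; that piece has area ∫[-1,3] (-t**2 + 2*t + 3) dt = 32/3.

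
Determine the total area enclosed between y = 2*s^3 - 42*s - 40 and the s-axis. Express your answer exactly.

The curve meets the s-axis where 2*s^3 - 42*s - 40 = 0, i.e. 2*(s - 5)*(s + 1)*(s + 4) = 0, at s = -4, -1, 5.
On [-4, -1] the curve lies above the axis; ∫[-4,-1] (2*s^3 - 42*s - 40) ds = 135/2, giving area 135/2.
On [-1, 5] the curve lies below the axis; ∫[-1,5] (2*s^3 - 42*s - 40) ds = -432, giving area 432.
Total area = 135/2 + 432 = 999/2.

999/2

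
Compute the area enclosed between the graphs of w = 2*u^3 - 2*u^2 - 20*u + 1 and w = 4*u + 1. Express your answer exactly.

937/6

Set the curves equal: 2*u^3 - 2*u^2 - 20*u + 1 = 4*u + 1, so 2*u^3 - 2*u^2 - 24*u = 0, which factors as 2*u*(u - 4)*(u + 3) = 0. The curves meet at u = -3, 0, 4.
On [-3, 0], w = 2*u^3 - 2*u^2 - 20*u + 1 is on top; that piece has area ∫[-3,0] (2*u^3 - 2*u^2 - 24*u) du = 99/2.
On [0, 4], w = 4*u + 1 is on top; that piece has area ∫[0,4] (-(2*u^3 - 2*u^2 - 24*u)) du = 320/3.
Total enclosed area = 99/2 + 320/3 = 937/6.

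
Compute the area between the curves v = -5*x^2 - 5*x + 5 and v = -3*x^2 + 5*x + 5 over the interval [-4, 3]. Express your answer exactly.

The difference (-5*x^2 - 5*x + 5) - (-3*x^2 + 5*x + 5) = -2*x^2 - 10*x changes sign at x = 0 inside [-4, 3], so split the integral there.
∫[-4,0] (-2*x^2 - 10*x) dx = 112/3.
∫[0,3] (-2*x^2 - 10*x) dx = -63; the area of that piece is 63.
Total area = 112/3 + 63 = 301/3.

301/3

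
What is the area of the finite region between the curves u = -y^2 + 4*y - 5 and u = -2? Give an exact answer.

4/3

Both boundary curves give u as a function of y, so integrate with respect to y. Setting them equal: -y^2 + 4*y - 3 = 0, i.e. -(y - 3)*(y - 1) = 0, so they meet at y = 1, 3.
For y in [1, 3], u = -y^2 + 4*y - 5 is on the right; area = ∫[1,3] (-y^2 + 4*y - 3) dy = 4/3.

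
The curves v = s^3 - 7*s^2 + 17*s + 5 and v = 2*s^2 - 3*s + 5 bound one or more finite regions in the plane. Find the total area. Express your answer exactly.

Set the curves equal: s^3 - 7*s^2 + 17*s + 5 = 2*s^2 - 3*s + 5, so s^3 - 9*s^2 + 20*s = 0, which factors as s*(s - 5)*(s - 4) = 0. The curves meet at s = 0, 4, 5.
On [0, 4], v = s^3 - 7*s^2 + 17*s + 5 is on top; that piece has area ∫[0,4] (s^3 - 9*s^2 + 20*s) ds = 32.
On [4, 5], v = 2*s^2 - 3*s + 5 is on top; that piece has area ∫[4,5] (-(s^3 - 9*s^2 + 20*s)) ds = 3/4.
Total enclosed area = 32 + 3/4 = 131/4.

131/4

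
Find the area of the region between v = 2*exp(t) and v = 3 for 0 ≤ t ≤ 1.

-7 - 6*log(2) + 2*exp(1) + 6*log(3)

The difference (2*exp(t)) - (3) = 2*exp(t) - 3 changes sign at t = log(3/2) inside [0, 1], so split the integral there.
∫[0,log(3/2)] (2*exp(t) - 3) dt = log(8/27) + 1; the area of that piece is -1 + log(27/8).
∫[log(3/2),1] (2*exp(t) - 3) dt = -6 - 3*log(2) + 3*log(3) + 2*exp(1).
Total area = (-1 + log(27/8)) + (-6 - 3*log(2) + 3*log(3) + 2*exp(1)) = -7 - 6*log(2) + 2*exp(1) + 6*log(3).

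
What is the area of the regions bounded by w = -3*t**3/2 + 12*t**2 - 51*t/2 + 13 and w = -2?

Set the curves equal: -3*t**3/2 + 12*t**2 - 51*t/2 + 13 = -2, so -3*t**3/2 + 12*t**2 - 51*t/2 + 15 = 0, which factors as -3*(t - 5)*(t - 2)*(t - 1)/2 = 0. The curves meet at t = 1, 2, 5.
On [1, 2], w = -2 is on top; that piece has area ∫[1,2] (-(-3*t**3/2 + 12*t**2 - 51*t/2 + 15)) dt = 7/8.
On [2, 5], w = -3*t**3/2 + 12*t**2 - 51*t/2 + 13 is on top; that piece has area ∫[2,5] (-3*t**3/2 + 12*t**2 - 51*t/2 + 15) dt = 135/8.
Total enclosed area = 7/8 + 135/8 = 71/4.

71/4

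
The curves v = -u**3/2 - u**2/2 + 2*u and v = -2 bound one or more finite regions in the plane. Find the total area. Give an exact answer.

71/12

Set the curves equal: -u**3/2 - u**2/2 + 2*u = -2, so -u**3/2 - u**2/2 + 2*u + 2 = 0, which factors as -(u - 2)*(u + 1)*(u + 2)/2 = 0. The curves meet at u = -2, -1, 2.
On [-2, -1], v = -2 is on top; that piece has area ∫[-2,-1] (-(-u**3/2 - u**2/2 + 2*u + 2)) du = 7/24.
On [-1, 2], v = -u**3/2 - u**2/2 + 2*u is on top; that piece has area ∫[-1,2] (-u**3/2 - u**2/2 + 2*u + 2) du = 45/8.
Total enclosed area = 7/24 + 45/8 = 71/12.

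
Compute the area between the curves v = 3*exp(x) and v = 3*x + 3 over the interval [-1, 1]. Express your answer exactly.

On [-1, 1], (3*exp(x)) - (3*x + 3) = -3*x + 3*exp(x) - 3 is ≥ 0 throughout, so the area is a single integral of |-3*x + 3*exp(x) - 3|.
∫[-1,1] (-3*x + 3*exp(x) - 3) dx = -6 - 3*exp(-1) + 3*exp(1).

-6 - 3*exp(-1) + 3*exp(1)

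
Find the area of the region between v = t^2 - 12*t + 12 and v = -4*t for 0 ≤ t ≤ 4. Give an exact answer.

The difference (t^2 - 12*t + 12) - (-4*t) = t^2 - 8*t + 12 changes sign at t = 2 inside [0, 4], so split the integral there.
∫[0,2] (t^2 - 8*t + 12) dt = 32/3.
∫[2,4] (t^2 - 8*t + 12) dt = -16/3; the area of that piece is 16/3.
Total area = 32/3 + 16/3 = 16.

16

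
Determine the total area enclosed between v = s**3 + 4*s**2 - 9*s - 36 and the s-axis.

The curve meets the s-axis where s**3 + 4*s**2 - 9*s - 36 = 0, i.e. (s - 3)*(s + 3)*(s + 4) = 0, at s = -4, -3, 3.
On [-4, -3] the curve lies above the axis; ∫[-4,-3] (s**3 + 4*s**2 - 9*s - 36) ds = 13/12, giving area 13/12.
On [-3, 3] the curve lies below the axis; ∫[-3,3] (s**3 + 4*s**2 - 9*s - 36) ds = -144, giving area 144.
Total area = 13/12 + 144 = 1741/12.

1741/12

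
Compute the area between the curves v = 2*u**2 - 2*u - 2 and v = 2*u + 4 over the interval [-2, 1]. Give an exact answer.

The difference (2*u**2 - 2*u - 2) - (2*u + 4) = 2*u**2 - 4*u - 6 changes sign at u = -1 inside [-2, 1], so split the integral there.
∫[-2,-1] (2*u**2 - 4*u - 6) du = 14/3.
∫[-1,1] (2*u**2 - 4*u - 6) du = -32/3; the area of that piece is 32/3.
Total area = 14/3 + 32/3 = 46/3.

46/3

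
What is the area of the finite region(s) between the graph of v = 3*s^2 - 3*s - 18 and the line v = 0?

125/2

The curve meets the s-axis where 3*s^2 - 3*s - 18 = 0, i.e. 3*(s - 3)*(s + 2) = 0, at s = -2, 3.
On [-2, 3] the curve lies below the axis; ∫[-2,3] (3*s^2 - 3*s - 18) ds = -125/2, giving area 125/2.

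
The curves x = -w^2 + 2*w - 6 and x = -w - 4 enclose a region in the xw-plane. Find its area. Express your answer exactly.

1/6

Both boundary curves give x as a function of w, so integrate with respect to w. Setting them equal: -w^2 + 3*w - 2 = 0, i.e. -(w - 2)*(w - 1) = 0, so they meet at w = 1, 2.
For w in [1, 2], x = -w^2 + 2*w - 6 is on the right; area = ∫[1,2] (-w^2 + 3*w - 2) dw = 1/6.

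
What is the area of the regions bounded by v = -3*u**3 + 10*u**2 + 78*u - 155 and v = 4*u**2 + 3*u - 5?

2459/2

Set the curves equal: -3*u**3 + 10*u**2 + 78*u - 155 = 4*u**2 + 3*u - 5, so -3*u**3 + 6*u**2 + 75*u - 150 = 0, which factors as -3*(u - 5)*(u - 2)*(u + 5) = 0. The curves meet at u = -5, 2, 5.
On [-5, 2], v = 4*u**2 + 3*u - 5 is on top; that piece has area ∫[-5,2] (-(-3*u**3 + 6*u**2 + 75*u - 150)) du = 4459/4.
On [2, 5], v = -3*u**3 + 10*u**2 + 78*u - 155 is on top; that piece has area ∫[2,5] (-3*u**3 + 6*u**2 + 75*u - 150) du = 459/4.
Total enclosed area = 4459/4 + 459/4 = 2459/2.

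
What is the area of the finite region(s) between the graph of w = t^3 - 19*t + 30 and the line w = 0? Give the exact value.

The curve meets the t-axis where t^3 - 19*t + 30 = 0, i.e. (t - 3)*(t - 2)*(t + 5) = 0, at t = -5, 2, 3.
On [-5, 2] the curve lies above the axis; ∫[-5,2] (t^3 - 19*t + 30) dt = 1029/4, giving area 1029/4.
On [2, 3] the curve lies below the axis; ∫[2,3] (t^3 - 19*t + 30) dt = -5/4, giving area 5/4.
Total area = 1029/4 + 5/4 = 517/2.

517/2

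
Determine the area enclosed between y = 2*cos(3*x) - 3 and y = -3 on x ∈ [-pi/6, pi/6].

On [-pi/6, pi/6], (2*cos(3*x) - 3) - (-3) = 2*cos(3*x) is ≥ 0 throughout, so the area is a single integral of |2*cos(3*x)|.
∫[-pi/6,pi/6] (2*cos(3*x)) dx = 4/3.

4/3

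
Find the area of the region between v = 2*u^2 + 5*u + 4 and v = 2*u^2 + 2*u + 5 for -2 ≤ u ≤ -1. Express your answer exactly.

On [-2, -1], (2*u^2 + 5*u + 4) - (2*u^2 + 2*u + 5) = 3*u - 1 is ≤ 0 throughout, so the area is a single integral of |3*u - 1|.
∫[-2,-1] (3*u - 1) du = -11/2; the area of that piece is 11/2.

11/2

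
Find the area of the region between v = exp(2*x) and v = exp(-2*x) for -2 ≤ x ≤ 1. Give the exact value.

-2 + exp(-4)/2 + exp(-2)/2 + exp(2)/2 + exp(4)/2

The difference (exp(2*x)) - (exp(-2*x)) = exp(2*x) - exp(-2*x) changes sign at x = 0 inside [-2, 1], so split the integral there.
∫[-2,0] (exp(2*x) - exp(-2*x)) dx = -exp(4)/2 - exp(-4)/2 + 1; the area of that piece is -1 + exp(-4)/2 + exp(4)/2.
∫[0,1] (exp(2*x) - exp(-2*x)) dx = -1 + exp(-2)/2 + exp(2)/2.
Total area = (-1 + exp(-4)/2 + exp(4)/2) + (-1 + exp(-2)/2 + exp(2)/2) = -2 + exp(-4)/2 + exp(-2)/2 + exp(2)/2 + exp(4)/2.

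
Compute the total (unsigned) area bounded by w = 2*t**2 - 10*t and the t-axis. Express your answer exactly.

The curve meets the t-axis where 2*t**2 - 10*t = 0, i.e. 2*t*(t - 5) = 0, at t = 0, 5.
On [0, 5] the curve lies below the axis; ∫[0,5] (2*t**2 - 10*t) dt = -125/3, giving area 125/3.

125/3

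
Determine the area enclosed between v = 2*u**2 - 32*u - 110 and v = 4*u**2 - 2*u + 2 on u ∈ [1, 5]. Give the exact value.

On [1, 5], (2*u**2 - 32*u - 110) - (4*u**2 - 2*u + 2) = -2*u**2 - 30*u - 112 is ≤ 0 throughout, so the area is a single integral of |-2*u**2 - 30*u - 112|.
∫[1,5] (-2*u**2 - 30*u - 112) du = -2672/3; the area of that piece is 2672/3.

2672/3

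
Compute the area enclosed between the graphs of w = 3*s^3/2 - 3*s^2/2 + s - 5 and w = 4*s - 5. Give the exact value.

37/8

Set the curves equal: 3*s^3/2 - 3*s^2/2 + s - 5 = 4*s - 5, so 3*s^3/2 - 3*s^2/2 - 3*s = 0, which factors as 3*s*(s - 2)*(s + 1)/2 = 0. The curves meet at s = -1, 0, 2.
On [-1, 0], w = 3*s^3/2 - 3*s^2/2 + s - 5 is on top; that piece has area ∫[-1,0] (3*s^3/2 - 3*s^2/2 - 3*s) ds = 5/8.
On [0, 2], w = 4*s - 5 is on top; that piece has area ∫[0,2] (-(3*s^3/2 - 3*s^2/2 - 3*s)) ds = 4.
Total enclosed area = 5/8 + 4 = 37/8.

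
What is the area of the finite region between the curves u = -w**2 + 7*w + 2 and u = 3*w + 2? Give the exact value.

32/3

Both boundary curves give u as a function of w, so integrate with respect to w. Setting them equal: -w**2 + 4*w = 0, i.e. -w*(w - 4) = 0, so they meet at w = 0, 4.
For w in [0, 4], u = -w**2 + 7*w + 2 is on the right; area = ∫[0,4] (-w**2 + 4*w) dw = 32/3.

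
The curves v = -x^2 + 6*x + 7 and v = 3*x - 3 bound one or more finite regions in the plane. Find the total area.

343/6

Set the curves equal: -x^2 + 6*x + 7 = 3*x - 3, so -x^2 + 3*x + 10 = 0, which factors as -(x - 5)*(x + 2) = 0. The curves meet at x = -2, 5.
On [-2, 5], v = -x^2 + 6*x + 7 is on top; that piece has area ∫[-2,5] (-x^2 + 3*x + 10) dx = 343/6.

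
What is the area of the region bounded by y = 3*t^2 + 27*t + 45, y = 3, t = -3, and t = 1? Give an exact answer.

The difference (3*t^2 + 27*t + 45) - (3) = 3*t^2 + 27*t + 42 changes sign at t = -2 inside [-3, 1], so split the integral there.
∫[-3,-2] (3*t^2 + 27*t + 42) dt = -13/2; the area of that piece is 13/2.
∫[-2,1] (3*t^2 + 27*t + 42) dt = 189/2.
Total area = 13/2 + 189/2 = 101.

101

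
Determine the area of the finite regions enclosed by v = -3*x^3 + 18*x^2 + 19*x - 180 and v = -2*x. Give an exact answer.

1551/2

Set the curves equal: -3*x^3 + 18*x^2 + 19*x - 180 = -2*x, so -3*x^3 + 18*x^2 + 21*x - 180 = 0, which factors as -3*(x - 5)*(x - 4)*(x + 3) = 0. The curves meet at x = -3, 4, 5.
On [-3, 4], v = -2*x is on top; that piece has area ∫[-3,4] (-(-3*x^3 + 18*x^2 + 21*x - 180)) dx = 3087/4.
On [4, 5], v = -3*x^3 + 18*x^2 + 19*x - 180 is on top; that piece has area ∫[4,5] (-3*x^3 + 18*x^2 + 21*x - 180) dx = 15/4.
Total enclosed area = 3087/4 + 15/4 = 1551/2.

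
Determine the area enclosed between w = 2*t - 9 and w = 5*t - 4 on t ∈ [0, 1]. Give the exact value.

On [0, 1], (2*t - 9) - (5*t - 4) = -3*t - 5 is ≤ 0 throughout, so the area is a single integral of |-3*t - 5|.
∫[0,1] (-3*t - 5) dt = -13/2; the area of that piece is 13/2.

13/2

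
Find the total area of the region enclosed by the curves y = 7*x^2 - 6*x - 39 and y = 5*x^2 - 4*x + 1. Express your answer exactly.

243

Set the curves equal: 7*x^2 - 6*x - 39 = 5*x^2 - 4*x + 1, so 2*x^2 - 2*x - 40 = 0, which factors as 2*(x - 5)*(x + 4) = 0. The curves meet at x = -4, 5.
On [-4, 5], y = 5*x^2 - 4*x + 1 is on top; that piece has area ∫[-4,5] (-(2*x^2 - 2*x - 40)) dx = 243.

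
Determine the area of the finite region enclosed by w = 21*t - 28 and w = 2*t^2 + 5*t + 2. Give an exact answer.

8/3

Set the curves equal: 21*t - 28 = 2*t^2 + 5*t + 2, so -2*t^2 + 16*t - 30 = 0, which factors as -2*(t - 5)*(t - 3) = 0. The curves meet at t = 3, 5.
On [3, 5], w = 21*t - 28 is on top; that piece has area ∫[3,5] (-2*t^2 + 16*t - 30) dt = 8/3.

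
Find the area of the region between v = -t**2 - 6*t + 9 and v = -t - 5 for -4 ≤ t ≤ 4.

The difference (-t**2 - 6*t + 9) - (-t - 5) = -t**2 - 5*t + 14 changes sign at t = 2 inside [-4, 4], so split the integral there.
∫[-4,2] (-t**2 - 5*t + 14) dt = 90.
∫[2,4] (-t**2 - 5*t + 14) dt = -62/3; the area of that piece is 62/3.
Total area = 90 + 62/3 = 332/3.

332/3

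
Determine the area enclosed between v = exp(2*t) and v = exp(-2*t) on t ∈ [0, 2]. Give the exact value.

On [0, 2], (exp(2*t)) - (exp(-2*t)) = exp(2*t) - exp(-2*t) is ≥ 0 throughout, so the area is a single integral of |exp(2*t) - exp(-2*t)|.
∫[0,2] (exp(2*t) - exp(-2*t)) dt = -1 + exp(-4)/2 + exp(4)/2.

-1 + exp(-4)/2 + exp(4)/2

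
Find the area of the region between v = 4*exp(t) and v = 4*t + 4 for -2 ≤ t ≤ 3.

-30 - 4*exp(-2) + 4*exp(3)

On [-2, 3], (4*exp(t)) - (4*t + 4) = -4*t + 4*exp(t) - 4 is ≥ 0 throughout, so the area is a single integral of |-4*t + 4*exp(t) - 4|.
∫[-2,3] (-4*t + 4*exp(t) - 4) dt = -30 - 4*exp(-2) + 4*exp(3).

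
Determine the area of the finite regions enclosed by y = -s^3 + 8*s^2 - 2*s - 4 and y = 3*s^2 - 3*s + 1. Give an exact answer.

Set the curves equal: -s^3 + 8*s^2 - 2*s - 4 = 3*s^2 - 3*s + 1, so -s^3 + 5*s^2 + s - 5 = 0, which factors as -(s - 5)*(s - 1)*(s + 1) = 0. The curves meet at s = -1, 1, 5.
On [-1, 1], y = 3*s^2 - 3*s + 1 is on top; that piece has area ∫[-1,1] (-(-s^3 + 5*s^2 + s - 5)) ds = 20/3.
On [1, 5], y = -s^3 + 8*s^2 - 2*s - 4 is on top; that piece has area ∫[1,5] (-s^3 + 5*s^2 + s - 5) ds = 128/3.
Total enclosed area = 20/3 + 128/3 = 148/3.

148/3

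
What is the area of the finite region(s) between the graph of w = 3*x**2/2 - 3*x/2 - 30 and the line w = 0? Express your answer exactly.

729/4

The curve meets the x-axis where 3*x**2/2 - 3*x/2 - 30 = 0, i.e. 3*(x - 5)*(x + 4)/2 = 0, at x = -4, 5.
On [-4, 5] the curve lies below the axis; ∫[-4,5] (3*x**2/2 - 3*x/2 - 30) dx = -729/4, giving area 729/4.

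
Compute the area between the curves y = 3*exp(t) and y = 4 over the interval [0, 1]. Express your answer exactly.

-9 - 8*log(3) + 3*exp(1) + 16*log(2)

The difference (3*exp(t)) - (4) = 3*exp(t) - 4 changes sign at t = log(4/3) inside [0, 1], so split the integral there.
∫[0,log(4/3)] (3*exp(t) - 4) dt = log(81/256) + 1; the area of that piece is -1 + log(256/81).
∫[log(4/3),1] (3*exp(t) - 4) dt = -8 - 4*log(3) + 8*log(2) + 3*exp(1).
Total area = (-1 + log(256/81)) + (-8 - 4*log(3) + 8*log(2) + 3*exp(1)) = -9 - 8*log(3) + 3*exp(1) + 16*log(2).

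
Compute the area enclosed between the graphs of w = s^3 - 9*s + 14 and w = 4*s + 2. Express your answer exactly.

Set the curves equal: s^3 - 9*s + 14 = 4*s + 2, so s^3 - 13*s + 12 = 0, which factors as (s - 3)*(s - 1)*(s + 4) = 0. The curves meet at s = -4, 1, 3.
On [-4, 1], w = s^3 - 9*s + 14 is on top; that piece has area ∫[-4,1] (s^3 - 13*s + 12) ds = 375/4.
On [1, 3], w = 4*s + 2 is on top; that piece has area ∫[1,3] (-(s^3 - 13*s + 12)) ds = 8.
Total enclosed area = 375/4 + 8 = 407/4.

407/4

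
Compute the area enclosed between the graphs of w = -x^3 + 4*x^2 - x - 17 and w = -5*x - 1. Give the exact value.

148/3

Set the curves equal: -x^3 + 4*x^2 - x - 17 = -5*x - 1, so -x^3 + 4*x^2 + 4*x - 16 = 0, which factors as -(x - 4)*(x - 2)*(x + 2) = 0. The curves meet at x = -2, 2, 4.
On [-2, 2], w = -5*x - 1 is on top; that piece has area ∫[-2,2] (-(-x^3 + 4*x^2 + 4*x - 16)) dx = 128/3.
On [2, 4], w = -x^3 + 4*x^2 - x - 17 is on top; that piece has area ∫[2,4] (-x^3 + 4*x^2 + 4*x - 16) dx = 20/3.
Total enclosed area = 128/3 + 20/3 = 148/3.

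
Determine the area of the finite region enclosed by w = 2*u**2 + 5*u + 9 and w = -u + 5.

1/3

Set the curves equal: 2*u**2 + 5*u + 9 = -u + 5, so 2*u**2 + 6*u + 4 = 0, which factors as 2*(u + 1)*(u + 2) = 0. The curves meet at u = -2, -1.
On [-2, -1], w = -u + 5 is on top; that piece has area ∫[-2,-1] (-(2*u**2 + 6*u + 4)) du = 1/3.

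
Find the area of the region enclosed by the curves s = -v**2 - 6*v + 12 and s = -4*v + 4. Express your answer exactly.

Both boundary curves give s as a function of v, so integrate with respect to v. Setting them equal: -v**2 - 2*v + 8 = 0, i.e. -(v - 2)*(v + 4) = 0, so they meet at v = -4, 2.
For v in [-4, 2], s = -v**2 - 6*v + 12 is on the right; area = ∫[-4,2] (-v**2 - 2*v + 8) dv = 36.

36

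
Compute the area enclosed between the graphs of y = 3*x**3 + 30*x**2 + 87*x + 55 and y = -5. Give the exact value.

Set the curves equal: 3*x**3 + 30*x**2 + 87*x + 55 = -5, so 3*x**3 + 30*x**2 + 87*x + 60 = 0, which factors as 3*(x + 1)*(x + 4)*(x + 5) = 0. The curves meet at x = -5, -4, -1.
On [-5, -4], y = 3*x**3 + 30*x**2 + 87*x + 55 is on top; that piece has area ∫[-5,-4] (3*x**3 + 30*x**2 + 87*x + 60) dx = 7/4.
On [-4, -1], y = -5 is on top; that piece has area ∫[-4,-1] (-(3*x**3 + 30*x**2 + 87*x + 60)) dx = 135/4.
Total enclosed area = 7/4 + 135/4 = 71/2.

71/2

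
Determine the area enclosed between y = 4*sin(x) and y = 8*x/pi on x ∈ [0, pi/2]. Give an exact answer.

On [0, pi/2], (4*sin(x)) - (8*x/pi) = -8*x/pi + 4*sin(x) is ≥ 0 throughout, so the area is a single integral of |-8*x/pi + 4*sin(x)|.
∫[0,pi/2] (-8*x/pi + 4*sin(x)) dx = 4 - pi.

4 - pi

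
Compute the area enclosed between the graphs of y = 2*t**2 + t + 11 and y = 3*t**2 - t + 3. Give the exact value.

36

Set the curves equal: 2*t**2 + t + 11 = 3*t**2 - t + 3, so -t**2 + 2*t + 8 = 0, which factors as -(t - 4)*(t + 2) = 0. The curves meet at t = -2, 4.
On [-2, 4], y = 2*t**2 + t + 11 is on top; that piece has area ∫[-2,4] (-t**2 + 2*t + 8) dt = 36.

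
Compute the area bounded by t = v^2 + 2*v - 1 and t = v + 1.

Both boundary curves give t as a function of v, so integrate with respect to v. Setting them equal: v^2 + v - 2 = 0, i.e. (v - 1)*(v + 2) = 0, so they meet at v = -2, 1.
For v in [-2, 1], t = v^2 + 2*v - 1 is on the left; area = ∫[-2,1] (-(v^2 + v - 2)) dv = 9/2.

9/2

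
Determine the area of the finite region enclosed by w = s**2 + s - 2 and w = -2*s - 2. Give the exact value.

9/2

Set the curves equal: s**2 + s - 2 = -2*s - 2, so s**2 + 3*s = 0, which factors as s*(s + 3) = 0. The curves meet at s = -3, 0.
On [-3, 0], w = -2*s - 2 is on top; that piece has area ∫[-3,0] (-(s**2 + 3*s)) ds = 9/2.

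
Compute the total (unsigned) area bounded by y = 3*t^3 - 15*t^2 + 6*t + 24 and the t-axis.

253/4

The curve meets the t-axis where 3*t^3 - 15*t^2 + 6*t + 24 = 0, i.e. 3*(t - 4)*(t - 2)*(t + 1) = 0, at t = -1, 2, 4.
On [-1, 2] the curve lies above the axis; ∫[-1,2] (3*t^3 - 15*t^2 + 6*t + 24) dt = 189/4, giving area 189/4.
On [2, 4] the curve lies below the axis; ∫[2,4] (3*t^3 - 15*t^2 + 6*t + 24) dt = -16, giving area 16.
Total area = 189/4 + 16 = 253/4.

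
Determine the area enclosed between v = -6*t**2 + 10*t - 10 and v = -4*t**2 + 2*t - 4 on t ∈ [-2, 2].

The difference (-6*t**2 + 10*t - 10) - (-4*t**2 + 2*t - 4) = -2*t**2 + 8*t - 6 changes sign at t = 1 inside [-2, 2], so split the integral there.
∫[-2,1] (-2*t**2 + 8*t - 6) dt = -36; the area of that piece is 36.
∫[1,2] (-2*t**2 + 8*t - 6) dt = 4/3.
Total area = 36 + 4/3 = 112/3.

112/3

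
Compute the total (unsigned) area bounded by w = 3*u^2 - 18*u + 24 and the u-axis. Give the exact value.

The curve meets the u-axis where 3*u^2 - 18*u + 24 = 0, i.e. 3*(u - 4)*(u - 2) = 0, at u = 2, 4.
On [2, 4] the curve lies below the axis; ∫[2,4] (3*u^2 - 18*u + 24) du = -4, giving area 4.

4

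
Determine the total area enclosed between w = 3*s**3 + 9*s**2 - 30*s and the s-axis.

1221/4

The curve meets the s-axis where 3*s**3 + 9*s**2 - 30*s = 0, i.e. 3*s*(s - 2)*(s + 5) = 0, at s = -5, 0, 2.
On [-5, 0] the curve lies above the axis; ∫[-5,0] (3*s**3 + 9*s**2 - 30*s) ds = 1125/4, giving area 1125/4.
On [0, 2] the curve lies below the axis; ∫[0,2] (3*s**3 + 9*s**2 - 30*s) ds = -24, giving area 24.
Total area = 1125/4 + 24 = 1221/4.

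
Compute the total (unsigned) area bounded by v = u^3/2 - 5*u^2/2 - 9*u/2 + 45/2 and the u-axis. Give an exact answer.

284/3

The curve meets the u-axis where u^3/2 - 5*u^2/2 - 9*u/2 + 45/2 = 0, i.e. (u - 5)*(u - 3)*(u + 3)/2 = 0, at u = -3, 3, 5.
On [-3, 3] the curve lies above the axis; ∫[-3,3] (u^3/2 - 5*u^2/2 - 9*u/2 + 45/2) du = 90, giving area 90.
On [3, 5] the curve lies below the axis; ∫[3,5] (u^3/2 - 5*u^2/2 - 9*u/2 + 45/2) du = -14/3, giving area 14/3.
Total area = 90 + 14/3 = 284/3.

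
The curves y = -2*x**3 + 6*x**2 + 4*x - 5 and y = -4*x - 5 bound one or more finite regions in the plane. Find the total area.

131/2

Set the curves equal: -2*x**3 + 6*x**2 + 4*x - 5 = -4*x - 5, so -2*x**3 + 6*x**2 + 8*x = 0, which factors as -2*x*(x - 4)*(x + 1) = 0. The curves meet at x = -1, 0, 4.
On [-1, 0], y = -4*x - 5 is on top; that piece has area ∫[-1,0] (-(-2*x**3 + 6*x**2 + 8*x)) dx = 3/2.
On [0, 4], y = -2*x**3 + 6*x**2 + 4*x - 5 is on top; that piece has area ∫[0,4] (-2*x**3 + 6*x**2 + 8*x) dx = 64.
Total enclosed area = 3/2 + 64 = 131/2.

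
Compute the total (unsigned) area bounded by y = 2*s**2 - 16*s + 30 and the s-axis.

The curve meets the s-axis where 2*s**2 - 16*s + 30 = 0, i.e. 2*(s - 5)*(s - 3) = 0, at s = 3, 5.
On [3, 5] the curve lies below the axis; ∫[3,5] (2*s**2 - 16*s + 30) ds = -8/3, giving area 8/3.

8/3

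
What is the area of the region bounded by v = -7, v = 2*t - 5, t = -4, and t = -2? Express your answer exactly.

8

On [-4, -2], (-7) - (2*t - 5) = -2*t - 2 is ≥ 0 throughout, so the area is a single integral of |-2*t - 2|.
∫[-4,-2] (-2*t - 2) dt = 8.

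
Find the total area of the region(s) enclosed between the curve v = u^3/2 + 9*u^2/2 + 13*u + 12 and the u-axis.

1/4

The curve meets the u-axis where u^3/2 + 9*u^2/2 + 13*u + 12 = 0, i.e. (u + 2)*(u + 3)*(u + 4)/2 = 0, at u = -4, -3, -2.
On [-4, -3] the curve lies above the axis; ∫[-4,-3] (u^3/2 + 9*u^2/2 + 13*u + 12) du = 1/8, giving area 1/8.
On [-3, -2] the curve lies below the axis; ∫[-3,-2] (u^3/2 + 9*u^2/2 + 13*u + 12) du = -1/8, giving area 1/8.
Total area = 1/8 + 1/8 = 1/4.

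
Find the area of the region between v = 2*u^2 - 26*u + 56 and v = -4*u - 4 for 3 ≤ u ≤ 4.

On [3, 4], (2*u^2 - 26*u + 56) - (-4*u - 4) = 2*u^2 - 22*u + 60 is ≥ 0 throughout, so the area is a single integral of |2*u^2 - 22*u + 60|.
∫[3,4] (2*u^2 - 22*u + 60) du = 23/3.

23/3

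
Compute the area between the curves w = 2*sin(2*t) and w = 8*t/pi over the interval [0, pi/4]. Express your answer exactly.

1 - pi/4

On [0, pi/4], (2*sin(2*t)) - (8*t/pi) = -8*t/pi + 2*sin(2*t) is ≥ 0 throughout, so the area is a single integral of |-8*t/pi + 2*sin(2*t)|.
∫[0,pi/4] (-8*t/pi + 2*sin(2*t)) dt = 1 - pi/4.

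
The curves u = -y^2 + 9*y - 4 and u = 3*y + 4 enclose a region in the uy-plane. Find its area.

Both boundary curves give u as a function of y, so integrate with respect to y. Setting them equal: -y^2 + 6*y - 8 = 0, i.e. -(y - 4)*(y - 2) = 0, so they meet at y = 2, 4.
For y in [2, 4], u = -y^2 + 9*y - 4 is on the right; area = ∫[2,4] (-y^2 + 6*y - 8) dy = 4/3.

4/3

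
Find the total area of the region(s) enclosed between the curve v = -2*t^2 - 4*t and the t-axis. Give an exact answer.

8/3

The curve meets the t-axis where -2*t^2 - 4*t = 0, i.e. -2*t*(t + 2) = 0, at t = -2, 0.
On [-2, 0] the curve lies above the axis; ∫[-2,0] (-2*t^2 - 4*t) dt = 8/3, giving area 8/3.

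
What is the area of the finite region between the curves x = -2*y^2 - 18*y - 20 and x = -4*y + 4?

Both boundary curves give x as a function of y, so integrate with respect to y. Setting them equal: -2*y^2 - 14*y - 24 = 0, i.e. -2*(y + 3)*(y + 4) = 0, so they meet at y = -4, -3.
For y in [-4, -3], x = -2*y^2 - 18*y - 20 is on the right; area = ∫[-4,-3] (-2*y^2 - 14*y - 24) dy = 1/3.

1/3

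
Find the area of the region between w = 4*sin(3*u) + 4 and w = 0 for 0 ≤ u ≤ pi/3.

8/3 + 4*pi/3

On [0, pi/3], (4*sin(3*u) + 4) - (0) = 4*sin(3*u) + 4 is ≥ 0 throughout, so the area is a single integral of |4*sin(3*u) + 4|.
∫[0,pi/3] (4*sin(3*u) + 4) du = 8/3 + 4*pi/3.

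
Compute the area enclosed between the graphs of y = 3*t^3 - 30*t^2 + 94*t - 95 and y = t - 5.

37/4

Set the curves equal: 3*t^3 - 30*t^2 + 94*t - 95 = t - 5, so 3*t^3 - 30*t^2 + 93*t - 90 = 0, which factors as 3*(t - 5)*(t - 3)*(t - 2) = 0. The curves meet at t = 2, 3, 5.
On [2, 3], y = 3*t^3 - 30*t^2 + 94*t - 95 is on top; that piece has area ∫[2,3] (3*t^3 - 30*t^2 + 93*t - 90) dt = 5/4.
On [3, 5], y = t - 5 is on top; that piece has area ∫[3,5] (-(3*t^3 - 30*t^2 + 93*t - 90)) dt = 8.
Total enclosed area = 5/4 + 8 = 37/4.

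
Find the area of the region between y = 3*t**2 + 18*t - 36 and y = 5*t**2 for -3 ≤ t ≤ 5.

776/3

The difference (3*t**2 + 18*t - 36) - (5*t**2) = -2*t**2 + 18*t - 36 changes sign at t = 3 inside [-3, 5], so split the integral there.
∫[-3,3] (-2*t**2 + 18*t - 36) dt = -252; the area of that piece is 252.
∫[3,5] (-2*t**2 + 18*t - 36) dt = 20/3.
Total area = 252 + 20/3 = 776/3.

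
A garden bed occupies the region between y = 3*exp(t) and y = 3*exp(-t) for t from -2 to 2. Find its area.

-12 + 6*exp(-2) + 6*exp(2)

The difference (3*exp(t)) - (3*exp(-t)) = 3*exp(t) - 3*exp(-t) changes sign at t = 0 inside [-2, 2], so split the integral there.
∫[-2,0] (3*exp(t) - 3*exp(-t)) dt = -3*exp(2) - 3*exp(-2) + 6; the area of that piece is -6 + 3*exp(-2) + 3*exp(2).
∫[0,2] (3*exp(t) - 3*exp(-t)) dt = -6 + 3*exp(-2) + 3*exp(2).
Total area = (-6 + 3*exp(-2) + 3*exp(2)) + (-6 + 3*exp(-2) + 3*exp(2)) = -12 + 6*exp(-2) + 6*exp(2).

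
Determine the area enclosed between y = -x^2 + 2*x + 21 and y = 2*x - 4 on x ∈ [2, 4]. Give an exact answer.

On [2, 4], (-x^2 + 2*x + 21) - (2*x - 4) = -x^2 + 25 is ≥ 0 throughout, so the area is a single integral of |-x^2 + 25|.
∫[2,4] (-x^2 + 25) dx = 94/3.

94/3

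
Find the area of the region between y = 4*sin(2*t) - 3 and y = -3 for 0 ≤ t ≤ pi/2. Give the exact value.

On [0, pi/2], (4*sin(2*t) - 3) - (-3) = 4*sin(2*t) is ≥ 0 throughout, so the area is a single integral of |4*sin(2*t)|.
∫[0,pi/2] (4*sin(2*t)) dt = 4.

4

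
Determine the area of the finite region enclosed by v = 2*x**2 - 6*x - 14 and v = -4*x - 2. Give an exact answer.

Set the curves equal: 2*x**2 - 6*x - 14 = -4*x - 2, so 2*x**2 - 2*x - 12 = 0, which factors as 2*(x - 3)*(x + 2) = 0. The curves meet at x = -2, 3.
On [-2, 3], v = -4*x - 2 is on top; that piece has area ∫[-2,3] (-(2*x**2 - 2*x - 12)) dx = 125/3.

125/3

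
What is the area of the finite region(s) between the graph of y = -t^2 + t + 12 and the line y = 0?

The curve meets the t-axis where -t^2 + t + 12 = 0, i.e. -(t - 4)*(t + 3) = 0, at t = -3, 4.
On [-3, 4] the curve lies above the axis; ∫[-3,4] (-t^2 + t + 12) dt = 343/6, giving area 343/6.

343/6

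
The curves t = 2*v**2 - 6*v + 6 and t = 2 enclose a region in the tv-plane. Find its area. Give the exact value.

Both boundary curves give t as a function of v, so integrate with respect to v. Setting them equal: 2*v**2 - 6*v + 4 = 0, i.e. 2*(v - 2)*(v - 1) = 0, so they meet at v = 1, 2.
For v in [1, 2], t = 2*v**2 - 6*v + 6 is on the left; area = ∫[1,2] (-(2*v**2 - 6*v + 4)) dv = 1/3.

1/3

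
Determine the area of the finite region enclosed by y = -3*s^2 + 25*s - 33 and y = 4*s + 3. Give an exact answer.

1/2

Set the curves equal: -3*s^2 + 25*s - 33 = 4*s + 3, so -3*s^2 + 21*s - 36 = 0, which factors as -3*(s - 4)*(s - 3) = 0. The curves meet at s = 3, 4.
On [3, 4], y = -3*s^2 + 25*s - 33 is on top; that piece has area ∫[3,4] (-3*s^2 + 21*s - 36) ds = 1/2.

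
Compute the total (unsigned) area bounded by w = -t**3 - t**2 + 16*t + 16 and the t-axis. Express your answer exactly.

The curve meets the t-axis where -t**3 - t**2 + 16*t + 16 = 0, i.e. -(t - 4)*(t + 1)*(t + 4) = 0, at t = -4, -1, 4.
On [-4, -1] the curve lies below the axis; ∫[-4,-1] (-t**3 - t**2 + 16*t + 16) dt = -117/4, giving area 117/4.
On [-1, 4] the curve lies above the axis; ∫[-1,4] (-t**3 - t**2 + 16*t + 16) dt = 1375/12, giving area 1375/12.
Total area = 117/4 + 1375/12 = 863/6.

863/6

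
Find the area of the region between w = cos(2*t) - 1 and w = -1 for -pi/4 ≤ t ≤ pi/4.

On [-pi/4, pi/4], (cos(2*t) - 1) - (-1) = cos(2*t) is ≥ 0 throughout, so the area is a single integral of |cos(2*t)|.
∫[-pi/4,pi/4] (cos(2*t)) dt = 1.

1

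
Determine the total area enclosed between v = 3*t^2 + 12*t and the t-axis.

The curve meets the t-axis where 3*t^2 + 12*t = 0, i.e. 3*t*(t + 4) = 0, at t = -4, 0.
On [-4, 0] the curve lies below the axis; ∫[-4,0] (3*t^2 + 12*t) dt = -32, giving area 32.

32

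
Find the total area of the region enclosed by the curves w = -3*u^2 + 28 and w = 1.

Set the curves equal: -3*u^2 + 28 = 1, so -3*u^2 + 27 = 0, which factors as -3*(u - 3)*(u + 3) = 0. The curves meet at u = -3, 3.
On [-3, 3], w = -3*u^2 + 28 is on top; that piece has area ∫[-3,3] (-3*u^2 + 27) du = 108.

108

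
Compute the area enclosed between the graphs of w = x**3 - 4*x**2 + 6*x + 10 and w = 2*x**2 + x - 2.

131/4

Set the curves equal: x**3 - 4*x**2 + 6*x + 10 = 2*x**2 + x - 2, so x**3 - 6*x**2 + 5*x + 12 = 0, which factors as (x - 4)*(x - 3)*(x + 1) = 0. The curves meet at x = -1, 3, 4.
On [-1, 3], w = x**3 - 4*x**2 + 6*x + 10 is on top; that piece has area ∫[-1,3] (x**3 - 6*x**2 + 5*x + 12) dx = 32.
On [3, 4], w = 2*x**2 + x - 2 is on top; that piece has area ∫[3,4] (-(x**3 - 6*x**2 + 5*x + 12)) dx = 3/4.
Total enclosed area = 32 + 3/4 = 131/4.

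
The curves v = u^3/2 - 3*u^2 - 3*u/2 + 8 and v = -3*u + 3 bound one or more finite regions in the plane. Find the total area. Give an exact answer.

81/4

Set the curves equal: u^3/2 - 3*u^2 - 3*u/2 + 8 = -3*u + 3, so u^3/2 - 3*u^2 + 3*u/2 + 5 = 0, which factors as (u - 5)*(u - 2)*(u + 1)/2 = 0. The curves meet at u = -1, 2, 5.
On [-1, 2], v = u^3/2 - 3*u^2 - 3*u/2 + 8 is on top; that piece has area ∫[-1,2] (u^3/2 - 3*u^2 + 3*u/2 + 5) du = 81/8.
On [2, 5], v = -3*u + 3 is on top; that piece has area ∫[2,5] (-(u^3/2 - 3*u^2 + 3*u/2 + 5)) du = 81/8.
Total enclosed area = 81/8 + 81/8 = 81/4.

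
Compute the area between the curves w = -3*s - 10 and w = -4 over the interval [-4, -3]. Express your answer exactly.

9/2

On [-4, -3], (-3*s - 10) - (-4) = -3*s - 6 is ≥ 0 throughout, so the area is a single integral of |-3*s - 6|.
∫[-4,-3] (-3*s - 6) ds = 9/2.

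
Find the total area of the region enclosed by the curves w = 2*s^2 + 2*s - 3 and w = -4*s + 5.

125/3

Set the curves equal: 2*s^2 + 2*s - 3 = -4*s + 5, so 2*s^2 + 6*s - 8 = 0, which factors as 2*(s - 1)*(s + 4) = 0. The curves meet at s = -4, 1.
On [-4, 1], w = -4*s + 5 is on top; that piece has area ∫[-4,1] (-(2*s^2 + 6*s - 8)) ds = 125/3.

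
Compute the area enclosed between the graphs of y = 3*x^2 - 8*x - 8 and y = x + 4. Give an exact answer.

125/2

Set the curves equal: 3*x^2 - 8*x - 8 = x + 4, so 3*x^2 - 9*x - 12 = 0, which factors as 3*(x - 4)*(x + 1) = 0. The curves meet at x = -1, 4.
On [-1, 4], y = x + 4 is on top; that piece has area ∫[-1,4] (-(3*x^2 - 9*x - 12)) dx = 125/2.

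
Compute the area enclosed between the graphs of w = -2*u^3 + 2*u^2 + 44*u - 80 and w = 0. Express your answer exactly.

Set the curves equal: -2*u^3 + 2*u^2 + 44*u - 80 = 0, so -2*u^3 + 2*u^2 + 44*u - 80 = 0, which factors as -2*(u - 4)*(u - 2)*(u + 5) = 0. The curves meet at u = -5, 2, 4.
On [-5, 2], w = 0 is on top; that piece has area ∫[-5,2] (-(-2*u^3 + 2*u^2 + 44*u - 80)) du = 3773/6.
On [2, 4], w = -2*u^3 + 2*u^2 + 44*u - 80 is on top; that piece has area ∫[2,4] (-2*u^3 + 2*u^2 + 44*u - 80) du = 64/3.
Total enclosed area = 3773/6 + 64/3 = 3901/6.

3901/6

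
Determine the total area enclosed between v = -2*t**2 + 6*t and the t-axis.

9

The curve meets the t-axis where -2*t**2 + 6*t = 0, i.e. -2*t*(t - 3) = 0, at t = 0, 3.
On [0, 3] the curve lies above the axis; ∫[0,3] (-2*t**2 + 6*t) dt = 9, giving area 9.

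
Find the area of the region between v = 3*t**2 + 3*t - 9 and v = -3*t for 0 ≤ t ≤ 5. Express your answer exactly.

165

The difference (3*t**2 + 3*t - 9) - (-3*t) = 3*t**2 + 6*t - 9 changes sign at t = 1 inside [0, 5], so split the integral there.
∫[0,1] (3*t**2 + 6*t - 9) dt = -5; the area of that piece is 5.
∫[1,5] (3*t**2 + 6*t - 9) dt = 160.
Total area = 5 + 160 = 165.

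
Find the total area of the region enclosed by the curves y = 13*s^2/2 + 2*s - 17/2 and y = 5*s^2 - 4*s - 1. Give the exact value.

54

Set the curves equal: 13*s^2/2 + 2*s - 17/2 = 5*s^2 - 4*s - 1, so 3*s^2/2 + 6*s - 15/2 = 0, which factors as 3*(s - 1)*(s + 5)/2 = 0. The curves meet at s = -5, 1.
On [-5, 1], y = 5*s^2 - 4*s - 1 is on top; that piece has area ∫[-5,1] (-(3*s^2/2 + 6*s - 15/2)) ds = 54.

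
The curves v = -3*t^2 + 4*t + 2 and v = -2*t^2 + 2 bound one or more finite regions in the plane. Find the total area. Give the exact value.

Set the curves equal: -3*t^2 + 4*t + 2 = -2*t^2 + 2, so -t^2 + 4*t = 0, which factors as -t*(t - 4) = 0. The curves meet at t = 0, 4.
On [0, 4], v = -3*t^2 + 4*t + 2 is on top; that piece has area ∫[0,4] (-t^2 + 4*t) dt = 32/3.

32/3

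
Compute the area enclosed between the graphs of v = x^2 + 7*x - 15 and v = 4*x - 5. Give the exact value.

343/6

Set the curves equal: x^2 + 7*x - 15 = 4*x - 5, so x^2 + 3*x - 10 = 0, which factors as (x - 2)*(x + 5) = 0. The curves meet at x = -5, 2.
On [-5, 2], v = 4*x - 5 is on top; that piece has area ∫[-5,2] (-(x^2 + 3*x - 10)) dx = 343/6.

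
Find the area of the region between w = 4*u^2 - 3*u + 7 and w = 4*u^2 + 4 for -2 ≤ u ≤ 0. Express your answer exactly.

On [-2, 0], (4*u^2 - 3*u + 7) - (4*u^2 + 4) = -3*u + 3 is ≥ 0 throughout, so the area is a single integral of |-3*u + 3|.
∫[-2,0] (-3*u + 3) du = 12.

12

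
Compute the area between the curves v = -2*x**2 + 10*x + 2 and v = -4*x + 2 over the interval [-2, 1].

119/3

The difference (-2*x**2 + 10*x + 2) - (-4*x + 2) = -2*x**2 + 14*x changes sign at x = 0 inside [-2, 1], so split the integral there.
∫[-2,0] (-2*x**2 + 14*x) dx = -100/3; the area of that piece is 100/3.
∫[0,1] (-2*x**2 + 14*x) dx = 19/3.
Total area = 100/3 + 19/3 = 119/3.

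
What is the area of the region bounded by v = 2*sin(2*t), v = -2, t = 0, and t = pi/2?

On [0, pi/2], (2*sin(2*t)) - (-2) = 2*sin(2*t) + 2 is ≥ 0 throughout, so the area is a single integral of |2*sin(2*t) + 2|.
∫[0,pi/2] (2*sin(2*t) + 2) dt = 2 + pi.

2 + pi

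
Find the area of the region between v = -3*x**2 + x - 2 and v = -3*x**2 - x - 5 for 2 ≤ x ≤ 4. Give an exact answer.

18

On [2, 4], (-3*x**2 + x - 2) - (-3*x**2 - x - 5) = 2*x + 3 is ≥ 0 throughout, so the area is a single integral of |2*x + 3|.
∫[2,4] (2*x + 3) dx = 18.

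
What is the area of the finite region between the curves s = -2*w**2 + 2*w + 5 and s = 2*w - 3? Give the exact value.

Both boundary curves give s as a function of w, so integrate with respect to w. Setting them equal: -2*w**2 + 8 = 0, i.e. -2*(w - 2)*(w + 2) = 0, so they meet at w = -2, 2.
For w in [-2, 2], s = -2*w**2 + 2*w + 5 is on the right; area = ∫[-2,2] (-2*w**2 + 8) dw = 64/3.

64/3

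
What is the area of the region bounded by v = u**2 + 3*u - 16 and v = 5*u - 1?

256/3

Set the curves equal: u**2 + 3*u - 16 = 5*u - 1, so u**2 - 2*u - 15 = 0, which factors as (u - 5)*(u + 3) = 0. The curves meet at u = -3, 5.
On [-3, 5], v = 5*u - 1 is on top; that piece has area ∫[-3,5] (-(u**2 - 2*u - 15)) du = 256/3.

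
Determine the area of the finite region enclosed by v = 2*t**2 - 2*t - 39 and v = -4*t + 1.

Set the curves equal: 2*t**2 - 2*t - 39 = -4*t + 1, so 2*t**2 + 2*t - 40 = 0, which factors as 2*(t - 4)*(t + 5) = 0. The curves meet at t = -5, 4.
On [-5, 4], v = -4*t + 1 is on top; that piece has area ∫[-5,4] (-(2*t**2 + 2*t - 40)) dt = 243.

243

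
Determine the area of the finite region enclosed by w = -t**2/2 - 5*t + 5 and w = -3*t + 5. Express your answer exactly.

16/3

Set the curves equal: -t**2/2 - 5*t + 5 = -3*t + 5, so -t**2/2 - 2*t = 0, which factors as -t*(t + 4)/2 = 0. The curves meet at t = -4, 0.
On [-4, 0], w = -t**2/2 - 5*t + 5 is on top; that piece has area ∫[-4,0] (-t**2/2 - 2*t) dt = 16/3.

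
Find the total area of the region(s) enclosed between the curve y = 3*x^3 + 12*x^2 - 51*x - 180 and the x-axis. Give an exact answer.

The curve meets the x-axis where 3*x^3 + 12*x^2 - 51*x - 180 = 0, i.e. 3*(x - 4)*(x + 3)*(x + 5) = 0, at x = -5, -3, 4.
On [-5, -3] the curve lies above the axis; ∫[-5,-3] (3*x^3 + 12*x^2 - 51*x - 180) dx = 32, giving area 32.
On [-3, 4] the curve lies below the axis; ∫[-3,4] (3*x^3 + 12*x^2 - 51*x - 180) dx = -3773/4, giving area 3773/4.
Total area = 32 + 3773/4 = 3901/4.

3901/4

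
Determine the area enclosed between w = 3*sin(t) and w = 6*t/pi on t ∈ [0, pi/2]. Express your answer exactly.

3 - 3*pi/4

On [0, pi/2], (3*sin(t)) - (6*t/pi) = -6*t/pi + 3*sin(t) is ≥ 0 throughout, so the area is a single integral of |-6*t/pi + 3*sin(t)|.
∫[0,pi/2] (-6*t/pi + 3*sin(t)) dt = 3 - 3*pi/4.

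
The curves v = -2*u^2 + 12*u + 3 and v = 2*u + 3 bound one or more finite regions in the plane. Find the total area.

125/3

Set the curves equal: -2*u^2 + 12*u + 3 = 2*u + 3, so -2*u^2 + 10*u = 0, which factors as -2*u*(u - 5) = 0. The curves meet at u = 0, 5.
On [0, 5], v = -2*u^2 + 12*u + 3 is on top; that piece has area ∫[0,5] (-2*u^2 + 10*u) du = 125/3.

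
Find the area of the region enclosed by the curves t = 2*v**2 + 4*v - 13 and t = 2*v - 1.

Both boundary curves give t as a function of v, so integrate with respect to v. Setting them equal: 2*v**2 + 2*v - 12 = 0, i.e. 2*(v - 2)*(v + 3) = 0, so they meet at v = -3, 2.
For v in [-3, 2], t = 2*v**2 + 4*v - 13 is on the left; area = ∫[-3,2] (-(2*v**2 + 2*v - 12)) dv = 125/3.

125/3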